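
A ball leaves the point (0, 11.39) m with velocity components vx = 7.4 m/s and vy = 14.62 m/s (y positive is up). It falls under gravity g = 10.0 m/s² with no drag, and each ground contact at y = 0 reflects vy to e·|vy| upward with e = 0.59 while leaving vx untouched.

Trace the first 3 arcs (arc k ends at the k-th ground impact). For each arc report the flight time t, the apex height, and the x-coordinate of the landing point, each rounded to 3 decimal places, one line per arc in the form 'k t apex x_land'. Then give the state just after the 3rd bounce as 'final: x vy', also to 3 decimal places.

Arc 1: start y=11.390, vy=14.620 → t=3.563, apex=22.077, x_land=26.368, impact vy=-21.013
  bounce: vy ← 0.59·21.013 = 12.398
Arc 2: start y=0.000, vy=12.398 → t=2.480, apex=7.685, x_land=44.717, impact vy=-12.398
  bounce: vy ← 0.59·12.398 = 7.315
Arc 3: start y=0.000, vy=7.315 → t=1.463, apex=2.675, x_land=55.543, impact vy=-7.315
  bounce: vy ← 0.59·7.315 = 4.316

1 3.563 22.077 26.368
2 2.480 7.685 44.717
3 1.463 2.675 55.543
final: 55.543 4.316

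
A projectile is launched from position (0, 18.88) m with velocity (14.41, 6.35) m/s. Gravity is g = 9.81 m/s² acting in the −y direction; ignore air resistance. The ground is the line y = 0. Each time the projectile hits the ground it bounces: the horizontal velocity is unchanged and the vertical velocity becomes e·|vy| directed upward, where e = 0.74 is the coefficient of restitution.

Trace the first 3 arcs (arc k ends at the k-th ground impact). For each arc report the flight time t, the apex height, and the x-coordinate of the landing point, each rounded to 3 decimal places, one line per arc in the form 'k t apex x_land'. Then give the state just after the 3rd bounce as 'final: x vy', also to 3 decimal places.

Arc 1: start y=18.880, vy=6.350 → t=2.713, apex=20.935, x_land=39.098, impact vy=-20.267
  bounce: vy ← 0.74·20.267 = 14.998
Arc 2: start y=0.000, vy=14.998 → t=3.058, apex=11.464, x_land=83.158, impact vy=-14.998
  bounce: vy ← 0.74·14.998 = 11.098
Arc 3: start y=0.000, vy=11.098 → t=2.263, apex=6.278, x_land=115.762, impact vy=-11.098
  bounce: vy ← 0.74·11.098 = 8.213

1 2.713 20.935 39.098
2 3.058 11.464 83.158
3 2.263 6.278 115.762
final: 115.762 8.213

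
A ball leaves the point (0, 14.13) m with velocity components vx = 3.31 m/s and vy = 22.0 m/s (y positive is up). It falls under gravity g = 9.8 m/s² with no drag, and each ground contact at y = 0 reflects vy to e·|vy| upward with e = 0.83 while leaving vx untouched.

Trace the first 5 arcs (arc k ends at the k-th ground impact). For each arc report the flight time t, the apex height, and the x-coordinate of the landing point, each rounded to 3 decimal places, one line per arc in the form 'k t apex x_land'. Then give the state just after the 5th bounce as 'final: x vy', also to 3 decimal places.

1 5.060 38.824 16.748
2 4.673 26.746 32.214
3 3.878 18.425 45.051
4 3.219 12.693 55.706
5 2.672 8.744 64.549
final: 64.549 10.866

Arc 1: start y=14.130, vy=22.000 → t=5.060, apex=38.824, x_land=16.748, impact vy=-27.585
  bounce: vy ← 0.83·27.585 = 22.896
Arc 2: start y=0.000, vy=22.896 → t=4.673, apex=26.746, x_land=32.214, impact vy=-22.896
  bounce: vy ← 0.83·22.896 = 19.004
Arc 3: start y=0.000, vy=19.004 → t=3.878, apex=18.425, x_land=45.051, impact vy=-19.004
  bounce: vy ← 0.83·19.004 = 15.773
Arc 4: start y=0.000, vy=15.773 → t=3.219, apex=12.693, x_land=55.706, impact vy=-15.773
  bounce: vy ← 0.83·15.773 = 13.092
Arc 5: start y=0.000, vy=13.092 → t=2.672, apex=8.744, x_land=64.549, impact vy=-13.092
  bounce: vy ← 0.83·13.092 = 10.866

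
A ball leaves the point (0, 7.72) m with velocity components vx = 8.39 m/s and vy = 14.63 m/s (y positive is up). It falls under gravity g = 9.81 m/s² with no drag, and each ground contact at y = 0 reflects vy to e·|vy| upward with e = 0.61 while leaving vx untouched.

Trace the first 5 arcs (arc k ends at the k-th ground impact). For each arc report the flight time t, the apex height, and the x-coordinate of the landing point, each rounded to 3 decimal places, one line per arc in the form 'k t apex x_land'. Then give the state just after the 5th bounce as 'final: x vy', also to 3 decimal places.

1 3.440 18.629 28.863
2 2.378 6.932 48.811
3 1.450 2.579 60.979
4 0.885 0.960 68.402
5 0.540 0.357 72.930
final: 72.930 1.615

Arc 1: start y=7.720, vy=14.630 → t=3.440, apex=18.629, x_land=28.863, impact vy=-19.118
  bounce: vy ← 0.61·19.118 = 11.662
Arc 2: start y=0.000, vy=11.662 → t=2.378, apex=6.932, x_land=48.811, impact vy=-11.662
  bounce: vy ← 0.61·11.662 = 7.114
Arc 3: start y=0.000, vy=7.114 → t=1.450, apex=2.579, x_land=60.979, impact vy=-7.114
  bounce: vy ← 0.61·7.114 = 4.339
Arc 4: start y=0.000, vy=4.339 → t=0.885, apex=0.960, x_land=68.402, impact vy=-4.339
  bounce: vy ← 0.61·4.339 = 2.647
Arc 5: start y=0.000, vy=2.647 → t=0.540, apex=0.357, x_land=72.930, impact vy=-2.647
  bounce: vy ← 0.61·2.647 = 1.615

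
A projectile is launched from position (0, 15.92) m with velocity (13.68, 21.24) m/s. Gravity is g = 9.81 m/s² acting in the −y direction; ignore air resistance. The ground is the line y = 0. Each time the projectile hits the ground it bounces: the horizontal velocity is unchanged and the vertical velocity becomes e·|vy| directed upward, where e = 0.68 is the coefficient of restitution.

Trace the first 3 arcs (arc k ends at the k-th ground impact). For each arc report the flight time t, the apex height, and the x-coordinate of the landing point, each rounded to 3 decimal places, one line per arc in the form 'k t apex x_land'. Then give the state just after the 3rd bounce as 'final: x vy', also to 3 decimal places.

1 4.982 38.914 68.151
2 3.831 17.994 120.554
3 2.605 8.320 156.188
final: 156.188 8.688

Arc 1: start y=15.920, vy=21.240 → t=4.982, apex=38.914, x_land=68.151, impact vy=-27.631
  bounce: vy ← 0.68·27.631 = 18.789
Arc 2: start y=0.000, vy=18.789 → t=3.831, apex=17.994, x_land=120.554, impact vy=-18.789
  bounce: vy ← 0.68·18.789 = 12.777
Arc 3: start y=0.000, vy=12.777 → t=2.605, apex=8.320, x_land=156.188, impact vy=-12.777
  bounce: vy ← 0.68·12.777 = 8.688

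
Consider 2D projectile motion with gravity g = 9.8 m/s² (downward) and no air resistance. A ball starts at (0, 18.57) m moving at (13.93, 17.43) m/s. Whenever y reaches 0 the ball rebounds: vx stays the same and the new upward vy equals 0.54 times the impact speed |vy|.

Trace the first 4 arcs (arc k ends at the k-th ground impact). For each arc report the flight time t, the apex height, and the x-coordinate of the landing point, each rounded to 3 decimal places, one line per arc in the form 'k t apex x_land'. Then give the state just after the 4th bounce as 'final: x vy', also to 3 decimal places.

1 4.415 34.070 61.507
2 2.848 9.935 101.177
3 1.538 2.897 122.599
4 0.830 0.845 134.167
final: 134.167 2.197

Arc 1: start y=18.570, vy=17.430 → t=4.415, apex=34.070, x_land=61.507, impact vy=-25.841
  bounce: vy ← 0.54·25.841 = 13.954
Arc 2: start y=0.000, vy=13.954 → t=2.848, apex=9.935, x_land=101.177, impact vy=-13.954
  bounce: vy ← 0.54·13.954 = 7.535
Arc 3: start y=0.000, vy=7.535 → t=1.538, apex=2.897, x_land=122.599, impact vy=-7.535
  bounce: vy ← 0.54·7.535 = 4.069
Arc 4: start y=0.000, vy=4.069 → t=0.830, apex=0.845, x_land=134.167, impact vy=-4.069
  bounce: vy ← 0.54·4.069 = 2.197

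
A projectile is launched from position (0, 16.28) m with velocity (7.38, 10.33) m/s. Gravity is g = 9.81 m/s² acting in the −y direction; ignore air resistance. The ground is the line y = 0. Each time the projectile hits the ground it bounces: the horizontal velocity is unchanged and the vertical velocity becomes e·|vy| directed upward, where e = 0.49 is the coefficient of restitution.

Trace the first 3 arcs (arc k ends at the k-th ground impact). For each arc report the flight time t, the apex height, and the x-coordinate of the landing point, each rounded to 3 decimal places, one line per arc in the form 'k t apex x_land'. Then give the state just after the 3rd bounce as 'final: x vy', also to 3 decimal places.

Arc 1: start y=16.280, vy=10.330 → t=3.157, apex=21.719, x_land=23.301, impact vy=-20.643
  bounce: vy ← 0.49·20.643 = 10.115
Arc 2: start y=0.000, vy=10.115 → t=2.062, apex=5.215, x_land=38.519, impact vy=-10.115
  bounce: vy ← 0.49·10.115 = 4.956
Arc 3: start y=0.000, vy=4.956 → t=1.010, apex=1.252, x_land=45.977, impact vy=-4.956
  bounce: vy ← 0.49·4.956 = 2.429

1 3.157 21.719 23.301
2 2.062 5.215 38.519
3 1.010 1.252 45.977
final: 45.977 2.429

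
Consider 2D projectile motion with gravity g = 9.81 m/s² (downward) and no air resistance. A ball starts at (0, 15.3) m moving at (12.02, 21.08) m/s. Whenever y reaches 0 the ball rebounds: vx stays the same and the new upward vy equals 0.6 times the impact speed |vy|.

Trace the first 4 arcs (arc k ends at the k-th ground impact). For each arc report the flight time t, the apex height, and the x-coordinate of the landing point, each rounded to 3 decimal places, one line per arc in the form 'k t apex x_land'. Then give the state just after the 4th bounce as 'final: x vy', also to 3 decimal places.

Arc 1: start y=15.300, vy=21.080 → t=4.930, apex=37.949, x_land=59.263, impact vy=-27.286
  bounce: vy ← 0.6·27.286 = 16.372
Arc 2: start y=0.000, vy=16.372 → t=3.338, apex=13.662, x_land=99.383, impact vy=-16.372
  bounce: vy ← 0.6·16.372 = 9.823
Arc 3: start y=0.000, vy=9.823 → t=2.003, apex=4.918, x_land=123.455, impact vy=-9.823
  bounce: vy ← 0.6·9.823 = 5.894
Arc 4: start y=0.000, vy=5.894 → t=1.202, apex=1.771, x_land=137.898, impact vy=-5.894
  bounce: vy ← 0.6·5.894 = 3.536

1 4.930 37.949 59.263
2 3.338 13.662 99.383
3 2.003 4.918 123.455
4 1.202 1.771 137.898
final: 137.898 3.536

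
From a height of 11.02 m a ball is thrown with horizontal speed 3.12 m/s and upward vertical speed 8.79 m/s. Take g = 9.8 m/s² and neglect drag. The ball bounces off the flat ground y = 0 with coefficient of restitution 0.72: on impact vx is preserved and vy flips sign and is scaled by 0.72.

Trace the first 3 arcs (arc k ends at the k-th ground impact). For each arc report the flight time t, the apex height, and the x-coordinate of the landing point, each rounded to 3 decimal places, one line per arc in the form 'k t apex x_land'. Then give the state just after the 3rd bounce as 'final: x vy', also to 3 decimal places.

Arc 1: start y=11.020, vy=8.790 → t=2.644, apex=14.962, x_land=8.250, impact vy=-17.125
  bounce: vy ← 0.72·17.125 = 12.330
Arc 2: start y=0.000, vy=12.330 → t=2.516, apex=7.756, x_land=16.101, impact vy=-12.330
  bounce: vy ← 0.72·12.330 = 8.877
Arc 3: start y=0.000, vy=8.877 → t=1.812, apex=4.021, x_land=21.754, impact vy=-8.877
  bounce: vy ← 0.72·8.877 = 6.392

1 2.644 14.962 8.250
2 2.516 7.756 16.101
3 1.812 4.021 21.754
final: 21.754 6.392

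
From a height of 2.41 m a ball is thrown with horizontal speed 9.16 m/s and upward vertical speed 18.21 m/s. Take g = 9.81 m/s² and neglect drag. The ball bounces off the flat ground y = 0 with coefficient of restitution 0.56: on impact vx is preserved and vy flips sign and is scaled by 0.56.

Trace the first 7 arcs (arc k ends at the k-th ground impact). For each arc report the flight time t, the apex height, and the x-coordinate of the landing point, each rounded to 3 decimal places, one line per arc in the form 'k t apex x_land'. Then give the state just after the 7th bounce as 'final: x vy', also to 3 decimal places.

1 3.840 19.311 35.179
2 2.222 6.056 55.535
3 1.244 1.899 66.935
4 0.697 0.596 73.318
5 0.390 0.187 76.893
6 0.219 0.059 78.895
7 0.122 0.018 80.016
final: 80.016 0.336

Arc 1: start y=2.410, vy=18.210 → t=3.840, apex=19.311, x_land=35.179, impact vy=-19.465
  bounce: vy ← 0.56·19.465 = 10.900
Arc 2: start y=0.000, vy=10.900 → t=2.222, apex=6.056, x_land=55.535, impact vy=-10.900
  bounce: vy ← 0.56·10.900 = 6.104
Arc 3: start y=0.000, vy=6.104 → t=1.244, apex=1.899, x_land=66.935, impact vy=-6.104
  bounce: vy ← 0.56·6.104 = 3.418
Arc 4: start y=0.000, vy=3.418 → t=0.697, apex=0.596, x_land=73.318, impact vy=-3.418
  bounce: vy ← 0.56·3.418 = 1.914
Arc 5: start y=0.000, vy=1.914 → t=0.390, apex=0.187, x_land=76.893, impact vy=-1.914
  bounce: vy ← 0.56·1.914 = 1.072
Arc 6: start y=0.000, vy=1.072 → t=0.219, apex=0.059, x_land=78.895, impact vy=-1.072
  bounce: vy ← 0.56·1.072 = 0.600
Arc 7: start y=0.000, vy=0.600 → t=0.122, apex=0.018, x_land=80.016, impact vy=-0.600
  bounce: vy ← 0.56·0.600 = 0.336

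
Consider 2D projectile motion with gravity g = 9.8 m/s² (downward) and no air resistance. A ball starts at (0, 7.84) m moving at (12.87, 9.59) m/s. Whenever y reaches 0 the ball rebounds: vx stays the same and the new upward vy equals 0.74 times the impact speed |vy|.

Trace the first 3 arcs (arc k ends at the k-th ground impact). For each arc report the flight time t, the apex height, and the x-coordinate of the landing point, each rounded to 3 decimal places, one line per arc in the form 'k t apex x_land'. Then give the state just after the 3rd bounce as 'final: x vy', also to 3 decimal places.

1 2.578 12.532 33.177
2 2.367 6.863 63.638
3 1.751 3.758 86.180
final: 86.180 6.351

Arc 1: start y=7.840, vy=9.590 → t=2.578, apex=12.532, x_land=33.177, impact vy=-15.673
  bounce: vy ← 0.74·15.673 = 11.598
Arc 2: start y=0.000, vy=11.598 → t=2.367, apex=6.863, x_land=63.638, impact vy=-11.598
  bounce: vy ← 0.74·11.598 = 8.582
Arc 3: start y=0.000, vy=8.582 → t=1.751, apex=3.758, x_land=86.180, impact vy=-8.582
  bounce: vy ← 0.74·8.582 = 6.351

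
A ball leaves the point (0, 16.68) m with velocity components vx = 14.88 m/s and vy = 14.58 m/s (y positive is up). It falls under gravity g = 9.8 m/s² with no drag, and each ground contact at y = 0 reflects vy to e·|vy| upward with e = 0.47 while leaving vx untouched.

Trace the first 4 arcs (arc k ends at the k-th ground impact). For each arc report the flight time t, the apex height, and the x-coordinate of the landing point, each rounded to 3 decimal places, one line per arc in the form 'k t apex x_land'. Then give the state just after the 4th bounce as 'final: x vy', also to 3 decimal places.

1 3.858 27.526 57.405
2 2.228 6.080 90.557
3 1.047 1.343 106.138
4 0.492 0.297 113.461
final: 113.461 1.133

Arc 1: start y=16.680, vy=14.580 → t=3.858, apex=27.526, x_land=57.405, impact vy=-23.227
  bounce: vy ← 0.47·23.227 = 10.917
Arc 2: start y=0.000, vy=10.917 → t=2.228, apex=6.080, x_land=90.557, impact vy=-10.917
  bounce: vy ← 0.47·10.917 = 5.131
Arc 3: start y=0.000, vy=5.131 → t=1.047, apex=1.343, x_land=106.138, impact vy=-5.131
  bounce: vy ← 0.47·5.131 = 2.412
Arc 4: start y=0.000, vy=2.412 → t=0.492, apex=0.297, x_land=113.461, impact vy=-2.412
  bounce: vy ← 0.47·2.412 = 1.133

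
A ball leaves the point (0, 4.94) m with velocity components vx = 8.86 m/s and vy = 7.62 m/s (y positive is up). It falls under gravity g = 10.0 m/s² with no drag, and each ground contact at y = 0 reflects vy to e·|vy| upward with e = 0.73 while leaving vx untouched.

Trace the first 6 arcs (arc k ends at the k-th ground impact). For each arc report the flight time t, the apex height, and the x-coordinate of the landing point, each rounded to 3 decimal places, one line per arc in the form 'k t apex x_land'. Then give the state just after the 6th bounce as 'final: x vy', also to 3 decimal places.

1 2.014 7.843 17.848
2 1.829 4.180 34.049
3 1.335 2.227 45.876
4 0.974 1.187 54.510
5 0.711 0.633 60.812
6 0.519 0.337 65.413
final: 65.413 1.895

Arc 1: start y=4.940, vy=7.620 → t=2.014, apex=7.843, x_land=17.848, impact vy=-12.525
  bounce: vy ← 0.73·12.525 = 9.143
Arc 2: start y=0.000, vy=9.143 → t=1.829, apex=4.180, x_land=34.049, impact vy=-9.143
  bounce: vy ← 0.73·9.143 = 6.674
Arc 3: start y=0.000, vy=6.674 → t=1.335, apex=2.227, x_land=45.876, impact vy=-6.674
  bounce: vy ← 0.73·6.674 = 4.872
Arc 4: start y=0.000, vy=4.872 → t=0.974, apex=1.187, x_land=54.510, impact vy=-4.872
  bounce: vy ← 0.73·4.872 = 3.557
Arc 5: start y=0.000, vy=3.557 → t=0.711, apex=0.633, x_land=60.812, impact vy=-3.557
  bounce: vy ← 0.73·3.557 = 2.596
Arc 6: start y=0.000, vy=2.596 → t=0.519, apex=0.337, x_land=65.413, impact vy=-2.596
  bounce: vy ← 0.73·2.596 = 1.895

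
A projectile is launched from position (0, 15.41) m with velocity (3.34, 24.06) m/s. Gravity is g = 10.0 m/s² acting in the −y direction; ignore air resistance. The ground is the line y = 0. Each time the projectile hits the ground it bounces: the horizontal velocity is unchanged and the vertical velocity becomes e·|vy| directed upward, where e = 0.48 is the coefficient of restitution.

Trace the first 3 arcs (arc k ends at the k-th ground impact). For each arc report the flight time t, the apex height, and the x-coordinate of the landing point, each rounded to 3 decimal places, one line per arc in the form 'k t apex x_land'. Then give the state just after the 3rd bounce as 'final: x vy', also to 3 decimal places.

Arc 1: start y=15.410, vy=24.060 → t=5.384, apex=44.354, x_land=17.984, impact vy=-29.784
  bounce: vy ← 0.48·29.784 = 14.296
Arc 2: start y=0.000, vy=14.296 → t=2.859, apex=10.219, x_land=27.534, impact vy=-14.296
  bounce: vy ← 0.48·14.296 = 6.862
Arc 3: start y=0.000, vy=6.862 → t=1.372, apex=2.355, x_land=32.118, impact vy=-6.862
  bounce: vy ← 0.48·6.862 = 3.294

1 5.384 44.354 17.984
2 2.859 10.219 27.534
3 1.372 2.355 32.118
final: 32.118 3.294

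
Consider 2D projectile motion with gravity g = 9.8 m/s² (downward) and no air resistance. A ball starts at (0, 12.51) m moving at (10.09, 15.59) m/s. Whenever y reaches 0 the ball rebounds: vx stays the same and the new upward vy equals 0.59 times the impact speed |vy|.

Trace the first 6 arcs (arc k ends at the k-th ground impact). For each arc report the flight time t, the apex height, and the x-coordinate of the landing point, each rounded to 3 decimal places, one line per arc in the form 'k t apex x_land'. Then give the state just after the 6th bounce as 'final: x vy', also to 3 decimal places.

Arc 1: start y=12.510, vy=15.590 → t=3.846, apex=24.910, x_land=38.801, impact vy=-22.096
  bounce: vy ← 0.59·22.096 = 13.037
Arc 2: start y=0.000, vy=13.037 → t=2.661, apex=8.671, x_land=65.647, impact vy=-13.037
  bounce: vy ← 0.59·13.037 = 7.692
Arc 3: start y=0.000, vy=7.692 → t=1.570, apex=3.018, x_land=81.485, impact vy=-7.692
  bounce: vy ← 0.59·7.692 = 4.538
Arc 4: start y=0.000, vy=4.538 → t=0.926, apex=1.051, x_land=90.830, impact vy=-4.538
  bounce: vy ← 0.59·4.538 = 2.677
Arc 5: start y=0.000, vy=2.677 → t=0.546, apex=0.366, x_land=96.343, impact vy=-2.677
  bounce: vy ← 0.59·2.677 = 1.580
Arc 6: start y=0.000, vy=1.580 → t=0.322, apex=0.127, x_land=99.596, impact vy=-1.580
  bounce: vy ← 0.59·1.580 = 0.932

1 3.846 24.910 38.801
2 2.661 8.671 65.647
3 1.570 3.018 81.485
4 0.926 1.051 90.830
5 0.546 0.366 96.343
6 0.322 0.127 99.596
final: 99.596 0.932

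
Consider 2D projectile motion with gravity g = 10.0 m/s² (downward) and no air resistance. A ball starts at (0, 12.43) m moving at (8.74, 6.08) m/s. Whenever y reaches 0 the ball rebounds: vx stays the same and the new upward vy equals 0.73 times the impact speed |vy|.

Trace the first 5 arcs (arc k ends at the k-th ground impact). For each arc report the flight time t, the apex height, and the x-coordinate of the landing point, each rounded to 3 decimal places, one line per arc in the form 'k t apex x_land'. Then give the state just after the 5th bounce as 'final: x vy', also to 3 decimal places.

1 2.298 14.278 20.083
2 2.467 7.609 41.647
3 1.801 4.055 57.388
4 1.315 2.161 68.879
5 0.960 1.151 77.268
final: 77.268 3.503

Arc 1: start y=12.430, vy=6.080 → t=2.298, apex=14.278, x_land=20.083, impact vy=-16.899
  bounce: vy ← 0.73·16.899 = 12.336
Arc 2: start y=0.000, vy=12.336 → t=2.467, apex=7.609, x_land=41.647, impact vy=-12.336
  bounce: vy ← 0.73·12.336 = 9.005
Arc 3: start y=0.000, vy=9.005 → t=1.801, apex=4.055, x_land=57.388, impact vy=-9.005
  bounce: vy ← 0.73·9.005 = 6.574
Arc 4: start y=0.000, vy=6.574 → t=1.315, apex=2.161, x_land=68.879, impact vy=-6.574
  bounce: vy ← 0.73·6.574 = 4.799
Arc 5: start y=0.000, vy=4.799 → t=0.960, apex=1.151, x_land=77.268, impact vy=-4.799
  bounce: vy ← 0.73·4.799 = 3.503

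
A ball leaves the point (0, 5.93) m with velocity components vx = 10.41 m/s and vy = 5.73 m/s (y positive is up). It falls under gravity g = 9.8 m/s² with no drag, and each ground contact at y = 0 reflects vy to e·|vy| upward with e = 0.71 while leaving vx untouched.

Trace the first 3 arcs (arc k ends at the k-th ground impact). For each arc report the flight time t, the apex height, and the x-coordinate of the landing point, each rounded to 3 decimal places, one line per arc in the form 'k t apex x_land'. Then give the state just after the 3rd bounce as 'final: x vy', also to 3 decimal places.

Arc 1: start y=5.930, vy=5.730 → t=1.831, apex=7.605, x_land=19.056, impact vy=-12.209
  bounce: vy ← 0.71·12.209 = 8.668
Arc 2: start y=0.000, vy=8.668 → t=1.769, apex=3.834, x_land=37.472, impact vy=-8.668
  bounce: vy ← 0.71·8.668 = 6.155
Arc 3: start y=0.000, vy=6.155 → t=1.256, apex=1.933, x_land=50.547, impact vy=-6.155
  bounce: vy ← 0.71·6.155 = 4.370

1 1.831 7.605 19.056
2 1.769 3.834 37.472
3 1.256 1.933 50.547
final: 50.547 4.370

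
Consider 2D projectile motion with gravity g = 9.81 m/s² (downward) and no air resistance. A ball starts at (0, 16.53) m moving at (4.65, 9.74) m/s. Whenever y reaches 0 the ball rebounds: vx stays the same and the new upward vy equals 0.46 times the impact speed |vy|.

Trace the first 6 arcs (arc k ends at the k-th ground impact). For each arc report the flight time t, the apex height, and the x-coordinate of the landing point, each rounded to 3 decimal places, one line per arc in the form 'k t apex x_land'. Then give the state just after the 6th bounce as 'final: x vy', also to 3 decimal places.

1 3.080 21.365 14.322
2 1.920 4.521 23.250
3 0.883 0.957 27.357
4 0.406 0.202 29.246
5 0.187 0.043 30.115
6 0.086 0.009 30.515
final: 30.515 0.194

Arc 1: start y=16.530, vy=9.740 → t=3.080, apex=21.365, x_land=14.322, impact vy=-20.474
  bounce: vy ← 0.46·20.474 = 9.418
Arc 2: start y=0.000, vy=9.418 → t=1.920, apex=4.521, x_land=23.250, impact vy=-9.418
  bounce: vy ← 0.46·9.418 = 4.332
Arc 3: start y=0.000, vy=4.332 → t=0.883, apex=0.957, x_land=27.357, impact vy=-4.332
  bounce: vy ← 0.46·4.332 = 1.993
Arc 4: start y=0.000, vy=1.993 → t=0.406, apex=0.202, x_land=29.246, impact vy=-1.993
  bounce: vy ← 0.46·1.993 = 0.917
Arc 5: start y=0.000, vy=0.917 → t=0.187, apex=0.043, x_land=30.115, impact vy=-0.917
  bounce: vy ← 0.46·0.917 = 0.422
Arc 6: start y=0.000, vy=0.422 → t=0.086, apex=0.009, x_land=30.515, impact vy=-0.422
  bounce: vy ← 0.46·0.422 = 0.194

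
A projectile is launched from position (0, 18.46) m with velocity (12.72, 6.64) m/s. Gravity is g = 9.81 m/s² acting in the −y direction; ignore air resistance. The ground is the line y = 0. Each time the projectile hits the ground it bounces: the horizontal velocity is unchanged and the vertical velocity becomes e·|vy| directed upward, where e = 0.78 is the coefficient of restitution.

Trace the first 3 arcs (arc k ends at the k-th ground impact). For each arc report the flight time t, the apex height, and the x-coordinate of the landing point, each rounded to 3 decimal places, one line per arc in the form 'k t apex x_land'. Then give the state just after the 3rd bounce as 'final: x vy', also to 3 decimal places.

1 2.732 20.707 34.745
2 3.205 12.598 75.516
3 2.500 7.665 107.318
final: 107.318 9.565

Arc 1: start y=18.460, vy=6.640 → t=2.732, apex=20.707, x_land=34.745, impact vy=-20.156
  bounce: vy ← 0.78·20.156 = 15.722
Arc 2: start y=0.000, vy=15.722 → t=3.205, apex=12.598, x_land=75.516, impact vy=-15.722
  bounce: vy ← 0.78·15.722 = 12.263
Arc 3: start y=0.000, vy=12.263 → t=2.500, apex=7.665, x_land=107.318, impact vy=-12.263
  bounce: vy ← 0.78·12.263 = 9.565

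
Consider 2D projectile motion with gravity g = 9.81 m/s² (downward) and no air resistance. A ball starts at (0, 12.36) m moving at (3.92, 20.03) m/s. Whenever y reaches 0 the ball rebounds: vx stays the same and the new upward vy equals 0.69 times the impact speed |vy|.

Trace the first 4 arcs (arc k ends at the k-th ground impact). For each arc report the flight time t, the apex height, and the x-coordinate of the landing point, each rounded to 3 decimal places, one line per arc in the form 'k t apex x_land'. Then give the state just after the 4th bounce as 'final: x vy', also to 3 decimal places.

Arc 1: start y=12.360, vy=20.030 → t=4.628, apex=32.809, x_land=18.142, impact vy=-25.371
  bounce: vy ← 0.69·25.371 = 17.506
Arc 2: start y=0.000, vy=17.506 → t=3.569, apex=15.620, x_land=32.133, impact vy=-17.506
  bounce: vy ← 0.69·17.506 = 12.079
Arc 3: start y=0.000, vy=12.079 → t=2.463, apex=7.437, x_land=41.786, impact vy=-12.079
  bounce: vy ← 0.69·12.079 = 8.335
Arc 4: start y=0.000, vy=8.335 → t=1.699, apex=3.541, x_land=48.447, impact vy=-8.335
  bounce: vy ← 0.69·8.335 = 5.751

1 4.628 32.809 18.142
2 3.569 15.620 32.133
3 2.463 7.437 41.786
4 1.699 3.541 48.447
final: 48.447 5.751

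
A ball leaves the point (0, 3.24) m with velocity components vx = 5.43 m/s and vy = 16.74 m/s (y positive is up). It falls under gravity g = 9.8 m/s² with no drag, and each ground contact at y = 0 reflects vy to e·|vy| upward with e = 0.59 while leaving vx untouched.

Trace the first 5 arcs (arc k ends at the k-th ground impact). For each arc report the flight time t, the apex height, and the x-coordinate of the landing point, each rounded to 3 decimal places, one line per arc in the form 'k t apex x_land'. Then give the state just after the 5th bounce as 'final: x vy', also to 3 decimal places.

Arc 1: start y=3.240, vy=16.740 → t=3.600, apex=17.537, x_land=19.548, impact vy=-18.540
  bounce: vy ← 0.59·18.540 = 10.939
Arc 2: start y=0.000, vy=10.939 → t=2.232, apex=6.105, x_land=31.670, impact vy=-10.939
  bounce: vy ← 0.59·10.939 = 6.454
Arc 3: start y=0.000, vy=6.454 → t=1.317, apex=2.125, x_land=38.822, impact vy=-6.454
  bounce: vy ← 0.59·6.454 = 3.808
Arc 4: start y=0.000, vy=3.808 → t=0.777, apex=0.740, x_land=43.041, impact vy=-3.808
  bounce: vy ← 0.59·3.808 = 2.247
Arc 5: start y=0.000, vy=2.247 → t=0.458, apex=0.258, x_land=45.531, impact vy=-2.247
  bounce: vy ← 0.59·2.247 = 1.325

1 3.600 17.537 19.548
2 2.232 6.105 31.670
3 1.317 2.125 38.822
4 0.777 0.740 43.041
5 0.458 0.258 45.531
final: 45.531 1.325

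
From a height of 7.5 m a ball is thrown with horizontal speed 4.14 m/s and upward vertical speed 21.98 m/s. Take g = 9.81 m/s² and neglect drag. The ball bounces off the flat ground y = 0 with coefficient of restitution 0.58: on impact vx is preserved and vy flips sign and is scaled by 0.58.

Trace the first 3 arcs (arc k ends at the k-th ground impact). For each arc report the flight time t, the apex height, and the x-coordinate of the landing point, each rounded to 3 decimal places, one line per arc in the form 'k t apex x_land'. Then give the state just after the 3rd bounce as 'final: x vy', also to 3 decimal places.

Arc 1: start y=7.500, vy=21.980 → t=4.800, apex=32.124, x_land=19.871, impact vy=-25.105
  bounce: vy ← 0.58·25.105 = 14.561
Arc 2: start y=0.000, vy=14.561 → t=2.969, apex=10.806, x_land=32.161, impact vy=-14.561
  bounce: vy ← 0.58·14.561 = 8.445
Arc 3: start y=0.000, vy=8.445 → t=1.722, apex=3.635, x_land=39.289, impact vy=-8.445
  bounce: vy ← 0.58·8.445 = 4.898

1 4.800 32.124 19.871
2 2.969 10.806 32.161
3 1.722 3.635 39.289
final: 39.289 4.898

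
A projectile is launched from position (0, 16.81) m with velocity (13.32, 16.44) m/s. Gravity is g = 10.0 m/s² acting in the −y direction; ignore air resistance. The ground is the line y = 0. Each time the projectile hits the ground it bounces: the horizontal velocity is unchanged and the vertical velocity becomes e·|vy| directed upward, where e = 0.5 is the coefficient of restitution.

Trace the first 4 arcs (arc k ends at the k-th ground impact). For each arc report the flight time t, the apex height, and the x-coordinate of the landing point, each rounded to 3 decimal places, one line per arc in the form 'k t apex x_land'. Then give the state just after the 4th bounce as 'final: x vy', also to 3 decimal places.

Arc 1: start y=16.810, vy=16.440 → t=4.107, apex=30.324, x_land=54.701, impact vy=-24.627
  bounce: vy ← 0.5·24.627 = 12.313
Arc 2: start y=0.000, vy=12.313 → t=2.463, apex=7.581, x_land=87.504, impact vy=-12.313
  bounce: vy ← 0.5·12.313 = 6.157
Arc 3: start y=0.000, vy=6.157 → t=1.231, apex=1.895, x_land=103.905, impact vy=-6.157
  bounce: vy ← 0.5·6.157 = 3.078
Arc 4: start y=0.000, vy=3.078 → t=0.616, apex=0.474, x_land=112.106, impact vy=-3.078
  bounce: vy ← 0.5·3.078 = 1.539

1 4.107 30.324 54.701
2 2.463 7.581 87.504
3 1.231 1.895 103.905
4 0.616 0.474 112.106
final: 112.106 1.539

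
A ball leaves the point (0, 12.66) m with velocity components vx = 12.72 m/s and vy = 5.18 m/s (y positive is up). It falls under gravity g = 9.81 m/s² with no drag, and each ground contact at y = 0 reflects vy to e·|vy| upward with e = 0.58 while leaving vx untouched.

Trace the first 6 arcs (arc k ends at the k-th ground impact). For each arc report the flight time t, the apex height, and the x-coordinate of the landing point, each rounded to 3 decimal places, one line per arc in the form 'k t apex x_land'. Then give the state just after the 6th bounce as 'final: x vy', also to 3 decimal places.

1 2.219 14.028 28.228
2 1.962 4.719 53.180
3 1.138 1.587 67.653
4 0.660 0.534 76.047
5 0.383 0.180 80.915
6 0.222 0.060 83.739
final: 83.739 0.632

Arc 1: start y=12.660, vy=5.180 → t=2.219, apex=14.028, x_land=28.228, impact vy=-16.590
  bounce: vy ← 0.58·16.590 = 9.622
Arc 2: start y=0.000, vy=9.622 → t=1.962, apex=4.719, x_land=53.180, impact vy=-9.622
  bounce: vy ← 0.58·9.622 = 5.581
Arc 3: start y=0.000, vy=5.581 → t=1.138, apex=1.587, x_land=67.653, impact vy=-5.581
  bounce: vy ← 0.58·5.581 = 3.237
Arc 4: start y=0.000, vy=3.237 → t=0.660, apex=0.534, x_land=76.047, impact vy=-3.237
  bounce: vy ← 0.58·3.237 = 1.877
Arc 5: start y=0.000, vy=1.877 → t=0.383, apex=0.180, x_land=80.915, impact vy=-1.877
  bounce: vy ← 0.58·1.877 = 1.089
Arc 6: start y=0.000, vy=1.089 → t=0.222, apex=0.060, x_land=83.739, impact vy=-1.089
  bounce: vy ← 0.58·1.089 = 0.632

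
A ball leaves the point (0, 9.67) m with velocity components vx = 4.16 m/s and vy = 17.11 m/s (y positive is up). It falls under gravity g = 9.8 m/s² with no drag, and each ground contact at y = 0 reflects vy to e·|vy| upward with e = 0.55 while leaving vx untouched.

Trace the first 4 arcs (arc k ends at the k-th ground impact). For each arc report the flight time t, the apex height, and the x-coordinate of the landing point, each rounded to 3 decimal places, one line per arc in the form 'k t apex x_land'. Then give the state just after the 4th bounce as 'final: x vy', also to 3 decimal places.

Arc 1: start y=9.670, vy=17.110 → t=3.987, apex=24.606, x_land=16.585, impact vy=-21.961
  bounce: vy ← 0.55·21.961 = 12.079
Arc 2: start y=0.000, vy=12.079 → t=2.465, apex=7.443, x_land=26.840, impact vy=-12.079
  bounce: vy ← 0.55·12.079 = 6.643
Arc 3: start y=0.000, vy=6.643 → t=1.356, apex=2.252, x_land=32.480, impact vy=-6.643
  bounce: vy ← 0.55·6.643 = 3.654
Arc 4: start y=0.000, vy=3.654 → t=0.746, apex=0.681, x_land=35.582, impact vy=-3.654
  bounce: vy ← 0.55·3.654 = 2.010

1 3.987 24.606 16.585
2 2.465 7.443 26.840
3 1.356 2.252 32.480
4 0.746 0.681 35.582
final: 35.582 2.010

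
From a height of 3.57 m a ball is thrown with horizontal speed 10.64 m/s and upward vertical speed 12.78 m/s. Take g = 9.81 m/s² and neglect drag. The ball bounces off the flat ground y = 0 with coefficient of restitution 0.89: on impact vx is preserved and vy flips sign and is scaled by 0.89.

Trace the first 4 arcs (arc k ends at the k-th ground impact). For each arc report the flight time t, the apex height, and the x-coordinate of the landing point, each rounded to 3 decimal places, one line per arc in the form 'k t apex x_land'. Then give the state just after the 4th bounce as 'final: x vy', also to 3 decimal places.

Arc 1: start y=3.570, vy=12.780 → t=2.860, apex=11.895, x_land=30.430, impact vy=-15.277
  bounce: vy ← 0.89·15.277 = 13.596
Arc 2: start y=0.000, vy=13.596 → t=2.772, apex=9.422, x_land=59.923, impact vy=-13.596
  bounce: vy ← 0.89·13.596 = 12.101
Arc 3: start y=0.000, vy=12.101 → t=2.467, apex=7.463, x_land=86.172, impact vy=-12.101
  bounce: vy ← 0.89·12.101 = 10.769
Arc 4: start y=0.000, vy=10.769 → t=2.196, apex=5.911, x_land=109.533, impact vy=-10.769
  bounce: vy ← 0.89·10.769 = 9.585

1 2.860 11.895 30.430
2 2.772 9.422 59.923
3 2.467 7.463 86.172
4 2.196 5.911 109.533
final: 109.533 9.585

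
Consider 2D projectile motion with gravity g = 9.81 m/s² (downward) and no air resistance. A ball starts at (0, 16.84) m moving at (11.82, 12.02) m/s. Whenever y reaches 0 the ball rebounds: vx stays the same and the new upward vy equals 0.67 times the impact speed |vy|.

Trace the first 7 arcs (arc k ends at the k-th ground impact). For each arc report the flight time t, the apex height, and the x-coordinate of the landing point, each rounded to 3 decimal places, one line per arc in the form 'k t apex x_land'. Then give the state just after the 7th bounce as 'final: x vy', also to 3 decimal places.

Arc 1: start y=16.840, vy=12.020 → t=3.447, apex=24.204, x_land=40.740, impact vy=-21.792
  bounce: vy ← 0.67·21.792 = 14.600
Arc 2: start y=0.000, vy=14.600 → t=2.977, apex=10.865, x_land=75.924, impact vy=-14.600
  bounce: vy ← 0.67·14.600 = 9.782
Arc 3: start y=0.000, vy=9.782 → t=1.994, apex=4.877, x_land=99.497, impact vy=-9.782
  bounce: vy ← 0.67·9.782 = 6.554
Arc 4: start y=0.000, vy=6.554 → t=1.336, apex=2.189, x_land=115.291, impact vy=-6.554
  bounce: vy ← 0.67·6.554 = 4.391
Arc 5: start y=0.000, vy=4.391 → t=0.895, apex=0.983, x_land=125.873, impact vy=-4.391
  bounce: vy ← 0.67·4.391 = 2.942
Arc 6: start y=0.000, vy=2.942 → t=0.600, apex=0.441, x_land=132.963, impact vy=-2.942
  bounce: vy ← 0.67·2.942 = 1.971
Arc 7: start y=0.000, vy=1.971 → t=0.402, apex=0.198, x_land=137.713, impact vy=-1.971
  bounce: vy ← 0.67·1.971 = 1.321

1 3.447 24.204 40.740
2 2.977 10.865 75.924
3 1.994 4.877 99.497
4 1.336 2.189 115.291
5 0.895 0.983 125.873
6 0.600 0.441 132.963
7 0.402 0.198 137.713
final: 137.713 1.321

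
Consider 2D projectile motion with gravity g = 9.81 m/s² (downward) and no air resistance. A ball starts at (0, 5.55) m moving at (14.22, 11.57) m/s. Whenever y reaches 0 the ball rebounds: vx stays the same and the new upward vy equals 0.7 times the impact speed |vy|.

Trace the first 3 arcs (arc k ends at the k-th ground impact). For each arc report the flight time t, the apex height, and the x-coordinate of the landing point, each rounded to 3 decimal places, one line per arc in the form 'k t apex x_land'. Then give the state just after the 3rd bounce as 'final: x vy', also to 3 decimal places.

Arc 1: start y=5.550, vy=11.570 → t=2.768, apex=12.373, x_land=39.356, impact vy=-15.581
  bounce: vy ← 0.7·15.581 = 10.906
Arc 2: start y=0.000, vy=10.906 → t=2.224, apex=6.063, x_land=70.975, impact vy=-10.906
  bounce: vy ← 0.7·10.906 = 7.635
Arc 3: start y=0.000, vy=7.635 → t=1.556, apex=2.971, x_land=93.108, impact vy=-7.635
  bounce: vy ← 0.7·7.635 = 5.344

1 2.768 12.373 39.356
2 2.224 6.063 70.975
3 1.556 2.971 93.108
final: 93.108 5.344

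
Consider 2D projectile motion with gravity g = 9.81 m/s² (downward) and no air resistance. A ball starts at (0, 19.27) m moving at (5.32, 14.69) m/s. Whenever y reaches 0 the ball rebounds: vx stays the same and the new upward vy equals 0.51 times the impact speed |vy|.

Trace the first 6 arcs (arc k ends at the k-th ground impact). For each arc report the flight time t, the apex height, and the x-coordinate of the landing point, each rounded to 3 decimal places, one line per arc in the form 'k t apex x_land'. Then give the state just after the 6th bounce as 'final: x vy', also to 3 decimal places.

Arc 1: start y=19.270, vy=14.690 → t=3.982, apex=30.269, x_land=21.182, impact vy=-24.370
  bounce: vy ← 0.51·24.370 = 12.428
Arc 2: start y=0.000, vy=12.428 → t=2.534, apex=7.873, x_land=34.662, impact vy=-12.428
  bounce: vy ← 0.51·12.428 = 6.339
Arc 3: start y=0.000, vy=6.339 → t=1.292, apex=2.048, x_land=41.537, impact vy=-6.339
  bounce: vy ← 0.51·6.339 = 3.233
Arc 4: start y=0.000, vy=3.233 → t=0.659, apex=0.533, x_land=45.043, impact vy=-3.233
  bounce: vy ← 0.51·3.233 = 1.649
Arc 5: start y=0.000, vy=1.649 → t=0.336, apex=0.139, x_land=46.831, impact vy=-1.649
  bounce: vy ← 0.51·1.649 = 0.841
Arc 6: start y=0.000, vy=0.841 → t=0.171, apex=0.036, x_land=47.743, impact vy=-0.841
  bounce: vy ← 0.51·0.841 = 0.429

1 3.982 30.269 21.182
2 2.534 7.873 34.662
3 1.292 2.048 41.537
4 0.659 0.533 45.043
5 0.336 0.139 46.831
6 0.171 0.036 47.743
final: 47.743 0.429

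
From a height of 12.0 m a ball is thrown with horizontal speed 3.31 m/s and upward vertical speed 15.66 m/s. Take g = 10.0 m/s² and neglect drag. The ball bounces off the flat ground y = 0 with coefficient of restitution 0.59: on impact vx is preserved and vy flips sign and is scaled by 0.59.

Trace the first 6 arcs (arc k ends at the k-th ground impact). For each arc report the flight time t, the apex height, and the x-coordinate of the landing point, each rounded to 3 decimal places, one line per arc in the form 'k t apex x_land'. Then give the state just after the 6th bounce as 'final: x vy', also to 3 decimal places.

Arc 1: start y=12.000, vy=15.660 → t=3.769, apex=24.262, x_land=12.475, impact vy=-22.028
  bounce: vy ← 0.59·22.028 = 12.997
Arc 2: start y=0.000, vy=12.997 → t=2.599, apex=8.446, x_land=21.078, impact vy=-12.997
  bounce: vy ← 0.59·12.997 = 7.668
Arc 3: start y=0.000, vy=7.668 → t=1.534, apex=2.940, x_land=26.155, impact vy=-7.668
  bounce: vy ← 0.59·7.668 = 4.524
Arc 4: start y=0.000, vy=4.524 → t=0.905, apex=1.023, x_land=29.150, impact vy=-4.524
  bounce: vy ← 0.59·4.524 = 2.669
Arc 5: start y=0.000, vy=2.669 → t=0.534, apex=0.356, x_land=30.917, impact vy=-2.669
  bounce: vy ← 0.59·2.669 = 1.575
Arc 6: start y=0.000, vy=1.575 → t=0.315, apex=0.124, x_land=31.959, impact vy=-1.575
  bounce: vy ← 0.59·1.575 = 0.929

1 3.769 24.262 12.475
2 2.599 8.446 21.078
3 1.534 2.940 26.155
4 0.905 1.023 29.150
5 0.534 0.356 30.917
6 0.315 0.124 31.959
final: 31.959 0.929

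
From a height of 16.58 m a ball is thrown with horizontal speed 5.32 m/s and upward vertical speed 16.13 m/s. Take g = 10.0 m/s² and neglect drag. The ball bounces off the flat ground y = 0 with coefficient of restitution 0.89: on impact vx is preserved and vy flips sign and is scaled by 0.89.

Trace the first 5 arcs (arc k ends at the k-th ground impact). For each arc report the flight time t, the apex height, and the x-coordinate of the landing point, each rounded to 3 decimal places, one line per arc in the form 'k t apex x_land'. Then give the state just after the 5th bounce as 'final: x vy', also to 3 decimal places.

Arc 1: start y=16.580, vy=16.130 → t=4.046, apex=29.589, x_land=21.523, impact vy=-24.326
  bounce: vy ← 0.89·24.326 = 21.651
Arc 2: start y=0.000, vy=21.651 → t=4.330, apex=23.437, x_land=44.559, impact vy=-21.651
  bounce: vy ← 0.89·21.651 = 19.269
Arc 3: start y=0.000, vy=19.269 → t=3.854, apex=18.565, x_land=65.061, impact vy=-19.269
  bounce: vy ← 0.89·19.269 = 17.149
Arc 4: start y=0.000, vy=17.149 → t=3.430, apex=14.705, x_land=83.308, impact vy=-17.149
  bounce: vy ← 0.89·17.149 = 15.263
Arc 5: start y=0.000, vy=15.263 → t=3.053, apex=11.648, x_land=99.548, impact vy=-15.263
  bounce: vy ← 0.89·15.263 = 13.584

1 4.046 29.589 21.523
2 4.330 23.437 44.559
3 3.854 18.565 65.061
4 3.430 14.705 83.308
5 3.053 11.648 99.548
final: 99.548 13.584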